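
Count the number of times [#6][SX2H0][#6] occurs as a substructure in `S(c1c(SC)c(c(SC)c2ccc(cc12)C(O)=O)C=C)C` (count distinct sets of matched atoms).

3

[#6][SX2H0][#6] is the SMARTS for a thioether: an aliphatic sulfur bridging two carbons with no H on the sulfur.
The molecule carries 3 separate instances of a methylthio ether (-SCH3) meeting every constraint; each maps to a distinct set of atoms, giving 3 matches.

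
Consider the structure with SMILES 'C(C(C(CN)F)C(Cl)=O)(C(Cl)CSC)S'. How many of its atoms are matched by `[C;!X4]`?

The query [C;!X4] means: aliphatic carbon that does not have four total connections.
Check the 15 heavy atoms by environment: 7× C (X4) → no; 2× Cl (X1) → no; 1× N (X3) → no; 2× S (X2) → no; 1× C (X3) → match; 1× O (X1) → no; 1× F (X1) → no.
That gives 1 matching atom.

1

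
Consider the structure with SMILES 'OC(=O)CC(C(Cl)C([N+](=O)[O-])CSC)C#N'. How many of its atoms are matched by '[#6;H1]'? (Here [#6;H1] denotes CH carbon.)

3

The query [#6;H1] means: any carbon bearing exactly one hydrogen.
Check the 16 heavy atoms by environment: 2× C (H2) → no; 3× C (H1) → match; 2× C (H0) → no; 1× N (H0) → no; 2× O (H0) → no; 1× O (H1) → no; 1× N (charge +1, H0) → no; 1× O (charge -1, H0) → no; 1× Cl (H0) → no; 1× S (H0) → no; 1× C (H3) → no.
That gives 3 matching atoms.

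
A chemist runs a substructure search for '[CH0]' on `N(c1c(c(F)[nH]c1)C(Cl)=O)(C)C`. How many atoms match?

1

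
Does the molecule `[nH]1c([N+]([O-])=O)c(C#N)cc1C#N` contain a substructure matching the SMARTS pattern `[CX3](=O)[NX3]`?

No

The pattern [CX3](=O)[NX3] describes a carbonyl carbon bonded to a trivalent nitrogen — an amide.
The closest candidate here is a nitrile (-C#N), but the nitrile N is NX1 (triple-bonded), not NX3. No other fragment satisfies the full query, so there is no match.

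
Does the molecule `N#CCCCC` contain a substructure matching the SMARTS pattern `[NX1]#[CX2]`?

The pattern [NX1]#[CX2] describes a nitrogen triple-bonded to a two-connected carbon — a nitrile.
The molecule carries a nitrile (-C#N), whose atoms satisfy every constraint of the query, so the pattern matches.

Yes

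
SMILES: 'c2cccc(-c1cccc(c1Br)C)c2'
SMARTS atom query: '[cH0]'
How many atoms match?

The query [cH0] means: aromatic carbon with no attached hydrogen (substituted or ring-fusion).
Check the 14 heavy atoms by environment: 8× c (aromatic, H1) → no; 4× c (aromatic, H0) → match; 1× Br (H0) → no; 1× C (H3) → no.
That gives 4 matching atoms.

4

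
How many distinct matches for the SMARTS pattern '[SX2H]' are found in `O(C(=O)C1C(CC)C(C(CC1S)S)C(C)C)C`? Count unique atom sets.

2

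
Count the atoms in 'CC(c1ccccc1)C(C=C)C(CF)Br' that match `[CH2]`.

The query [CH2] means: aliphatic carbon with exactly two hydrogens.
Check the 15 heavy atoms by environment: 2× C (H2) → match; 4× C (H1) → no; 1× C (H3) → no; 1× F (H0) → no; 1× c (aromatic, H0) → no; 5× c (aromatic, H1) → no; 1× Br (H0) → no.
That gives 2 matching atoms.

2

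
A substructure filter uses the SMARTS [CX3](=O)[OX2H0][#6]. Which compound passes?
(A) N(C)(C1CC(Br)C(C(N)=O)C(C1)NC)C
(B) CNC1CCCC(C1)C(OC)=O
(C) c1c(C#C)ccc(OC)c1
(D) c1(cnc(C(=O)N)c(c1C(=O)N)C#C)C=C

B

[CX3](=O)[OX2H0][#6] describes a carbonyl carbon bonded to an oxygen that is itself bonded to carbon (no H on that O) (an ester).
(A) has a primary amide (-C(=O)NH2) but the carbonyl is bonded to N, not to an O-C linkage.
(B) contains a methyl-ester group (-C(=O)OCH3), which satisfies every atom and bond constraint.
(C) has a methoxy ether (-OCH3) but the ether oxygen is not adjacent to a C=O carbon.
(D) has a primary amide (-C(=O)NH2) but the carbonyl is bonded to N, not to an O-C linkage.
So the answer is (B).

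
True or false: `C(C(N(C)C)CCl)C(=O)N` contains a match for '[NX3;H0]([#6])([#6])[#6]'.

The pattern [NX3;H0]([#6])([#6])[#6] describes a trivalent nitrogen with no H, bonded to three carbons — a tertiary amine.
The molecule carries a dimethylamino group (-N(CH3)2), whose atoms satisfy every constraint of the query, so the pattern matches.

True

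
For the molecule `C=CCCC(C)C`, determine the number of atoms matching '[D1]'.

3

Check the 7 heavy atoms by environment: 3× C (D2) → no; 1× C (D3) → no; 3× C (D1) → match.
That gives 3 matching atoms.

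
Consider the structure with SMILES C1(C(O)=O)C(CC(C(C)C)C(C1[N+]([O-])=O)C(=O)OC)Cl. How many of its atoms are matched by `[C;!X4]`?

2

The query [C;!X4] means: aliphatic carbon that does not have four total connections.
Check the 20 heavy atoms by environment: 10× C (X4) → no; 2× C (X3) → match; 3× O (X1) → no; 2× O (X2) → no; 1× Cl (X1) → no; 1× N (charge +1, X3) → no; 1× O (charge -1, X1) → no.
That gives 2 matching atoms.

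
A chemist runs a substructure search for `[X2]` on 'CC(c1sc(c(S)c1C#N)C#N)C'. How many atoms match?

4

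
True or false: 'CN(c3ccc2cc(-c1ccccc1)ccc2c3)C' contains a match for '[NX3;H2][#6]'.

False

The pattern [NX3;H2][#6] describes a trivalent nitrogen with two H attached to carbon — a primary amine.
The closest candidate here is a dimethylamino group (-N(CH3)2), but the nitrogen has H0, not H2. No other fragment satisfies the full query, so there is no match.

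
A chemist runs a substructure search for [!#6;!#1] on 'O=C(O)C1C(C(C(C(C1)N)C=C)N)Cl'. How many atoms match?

5

The query [!#6;!#1] means: not carbon and not hydrogen — any heteroatom.
Check the 14 heavy atoms by environment: 9× C → no; 2× N → match; 1× Cl → match; 2× O → match.
Summing the matching environments: 2 + 1 + 2 = 5 matching atoms.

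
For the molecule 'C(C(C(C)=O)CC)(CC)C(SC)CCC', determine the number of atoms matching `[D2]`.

5

The query [D2] means: atom with exactly two heavy-atom neighbours.
Check the 15 heavy atoms by environment: 4× C (D2) → match; 4× C (D3) → no; 1× S (D2) → match; 5× C (D1) → no; 1× O (D1) → no.
Summing the matching environments: 4 + 1 = 5 matching atoms.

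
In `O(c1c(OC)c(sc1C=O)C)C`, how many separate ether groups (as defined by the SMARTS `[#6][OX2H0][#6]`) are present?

2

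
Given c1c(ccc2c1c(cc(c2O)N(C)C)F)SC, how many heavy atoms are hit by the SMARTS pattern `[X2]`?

2

Check the 17 heavy atoms by environment: 10× c (aromatic, X3) → no; 1× F (X1) → no; 1× S (X2) → match; 3× C (X4) → no; 1× N (X3) → no; 1× O (X2) → match.
Summing the matching environments: 1 + 1 = 2 matching atoms.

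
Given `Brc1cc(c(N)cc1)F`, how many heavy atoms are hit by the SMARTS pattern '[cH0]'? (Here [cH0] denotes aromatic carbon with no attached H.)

3

Check the 9 heavy atoms by environment: 3× c (aromatic, H0) → match; 3× c (aromatic, H1) → no; 1× N (H2) → no; 1× Br (H0) → no; 1× F (H0) → no.
That gives 3 matching atoms.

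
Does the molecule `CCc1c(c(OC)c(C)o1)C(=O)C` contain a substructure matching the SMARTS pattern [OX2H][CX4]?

No

The pattern [OX2H][CX4] describes a hydroxyl oxygen bound to an sp3 (X4) carbon — an aliphatic alcohol.
The closest candidate here is a methoxy ether (-OCH3), but the oxygen has H0 (ether), not H1. No other fragment satisfies the full query, so there is no match.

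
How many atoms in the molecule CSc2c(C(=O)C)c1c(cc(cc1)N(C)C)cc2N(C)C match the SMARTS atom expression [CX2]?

0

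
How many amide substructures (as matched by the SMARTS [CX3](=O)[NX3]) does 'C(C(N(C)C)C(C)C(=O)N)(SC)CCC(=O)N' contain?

[CX3](=O)[NX3] is the SMARTS for an amide: a carbonyl carbon bonded to a trivalent nitrogen.
The molecule carries 2 separate instances of a primary amide (-C(=O)NH2) meeting every constraint; each maps to a distinct set of atoms, giving 2 matches.

2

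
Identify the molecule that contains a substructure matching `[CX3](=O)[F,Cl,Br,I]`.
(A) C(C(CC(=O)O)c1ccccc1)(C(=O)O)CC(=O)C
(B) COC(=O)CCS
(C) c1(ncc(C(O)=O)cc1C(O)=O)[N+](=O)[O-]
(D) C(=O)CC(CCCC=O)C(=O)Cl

[CX3](=O)[F,Cl,Br,I] describes a carbonyl carbon bonded to a halogen (an acyl halide).
(A) has a carboxylic acid group (-C(=O)OH) but the carbonyl is bonded to -OH, not to a halogen.
(B) has a methyl-ester group (-C(=O)OCH3) but the carbonyl is bonded to -O-C, not to a halogen.
(C) has a carboxylic acid group (-C(=O)OH) but the carbonyl is bonded to -OH, not to a halogen.
(D) contains an acyl chloride (-C(=O)Cl), which satisfies every atom and bond constraint.
So the answer is (D).

D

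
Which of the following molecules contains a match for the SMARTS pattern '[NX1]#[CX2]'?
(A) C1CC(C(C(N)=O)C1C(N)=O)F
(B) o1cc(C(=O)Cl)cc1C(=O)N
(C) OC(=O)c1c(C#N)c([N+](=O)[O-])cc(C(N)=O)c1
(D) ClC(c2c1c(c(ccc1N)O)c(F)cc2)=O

[NX1]#[CX2] describes a nitrogen triple-bonded to a two-connected carbon (a nitrile).
(A) has a primary amide (-C(=O)NH2) but the nitrogen is NX3, not NX1.
(B) has a primary amide (-C(=O)NH2) but the nitrogen is NX3, not NX1.
(C) contains a nitrile (-C#N), which satisfies every atom and bond constraint.
(D) has a primary amino group (-NH2) but the nitrogen is NX3 (three connections), not NX1 triple-bonded.
So the answer is (C).

C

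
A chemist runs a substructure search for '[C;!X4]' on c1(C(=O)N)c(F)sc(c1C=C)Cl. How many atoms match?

3

The query [C;!X4] means: aliphatic carbon that does not have four total connections.
Check the 12 heavy atoms by environment: 1× s (aromatic, X2) → no; 4× c (aromatic, X3) → no; 3× C (X3) → match; 1× O (X1) → no; 1× N (X3) → no; 1× Cl (X1) → no; 1× F (X1) → no.
That gives 3 matching atoms.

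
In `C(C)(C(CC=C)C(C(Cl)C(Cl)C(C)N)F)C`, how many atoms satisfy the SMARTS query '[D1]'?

Check the 16 heavy atoms by environment: 2× C (D2) → no; 6× C (D3) → no; 4× C (D1) → match; 1× N (D1) → match; 2× Cl (D1) → match; 1× F (D1) → match.
Summing the matching environments: 4 + 1 + 2 + 1 = 8 matching atoms.

8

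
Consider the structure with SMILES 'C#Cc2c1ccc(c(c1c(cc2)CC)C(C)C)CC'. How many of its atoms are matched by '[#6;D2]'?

7

Check the 19 heavy atoms by environment: 6× c (aromatic, D3) → no; 4× c (aromatic, D2) → match; 3× C (D2) → match; 5× C (D1) → no; 1× C (D3) → no.
Summing the matching environments: 4 + 3 = 7 matching atoms.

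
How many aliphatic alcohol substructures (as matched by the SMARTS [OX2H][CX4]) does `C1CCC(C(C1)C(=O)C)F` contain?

0

[OX2H][CX4] is the SMARTS for an aliphatic alcohol: a hydroxyl oxygen bound to an sp3 (X4) carbon.
No fragment in the molecule satisfies every constraint, giving 0 matches.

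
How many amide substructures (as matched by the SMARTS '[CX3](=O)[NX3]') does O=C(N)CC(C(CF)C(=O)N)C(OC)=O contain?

2

[CX3](=O)[NX3] is the SMARTS for an amide: a carbonyl carbon bonded to a trivalent nitrogen.
The molecule carries 2 separate instances of a primary amide (-C(=O)NH2) meeting every constraint; each maps to a distinct set of atoms, giving 2 matches.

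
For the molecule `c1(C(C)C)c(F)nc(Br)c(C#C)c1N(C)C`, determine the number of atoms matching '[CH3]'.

4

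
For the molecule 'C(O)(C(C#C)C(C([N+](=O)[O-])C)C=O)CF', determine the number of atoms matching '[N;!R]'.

1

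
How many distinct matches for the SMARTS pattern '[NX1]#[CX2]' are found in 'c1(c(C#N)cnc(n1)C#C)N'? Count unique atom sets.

1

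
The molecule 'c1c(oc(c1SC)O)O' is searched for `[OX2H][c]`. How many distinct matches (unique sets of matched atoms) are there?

2

[OX2H][c] is the SMARTS for a phenol: a hydroxyl oxygen attached to an aromatic carbon.
The molecule carries 2 separate instances of a hydroxyl group (-OH) meeting every constraint; each maps to a distinct set of atoms, giving 2 matches.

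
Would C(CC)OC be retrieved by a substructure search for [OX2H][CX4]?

No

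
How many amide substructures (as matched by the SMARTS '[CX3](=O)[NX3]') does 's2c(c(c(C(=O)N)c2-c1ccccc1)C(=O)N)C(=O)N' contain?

3

[CX3](=O)[NX3] is the SMARTS for an amide: a carbonyl carbon bonded to a trivalent nitrogen.
The molecule carries 3 separate instances of a primary amide (-C(=O)NH2) meeting every constraint; each maps to a distinct set of atoms, giving 3 matches.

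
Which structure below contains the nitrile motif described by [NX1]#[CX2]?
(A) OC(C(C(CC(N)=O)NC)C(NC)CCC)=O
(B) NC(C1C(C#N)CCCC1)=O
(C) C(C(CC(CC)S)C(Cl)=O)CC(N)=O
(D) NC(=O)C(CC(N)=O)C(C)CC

B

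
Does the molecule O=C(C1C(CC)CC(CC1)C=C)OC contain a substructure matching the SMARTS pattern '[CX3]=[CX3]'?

The pattern [CX3]=[CX3] describes a non-aromatic C=C double bond between two sp2 carbons — an alkene.
The molecule carries a vinyl group (-CH=CH2), whose atoms satisfy every constraint of the query, so the pattern matches.

Yes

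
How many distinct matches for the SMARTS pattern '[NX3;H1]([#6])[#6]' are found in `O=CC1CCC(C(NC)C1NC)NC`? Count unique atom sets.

3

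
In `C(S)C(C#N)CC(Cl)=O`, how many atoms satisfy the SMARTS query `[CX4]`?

3

Check the 9 heavy atoms by environment: 3× C (X4) → match; 1× C (X2) → no; 1× N (X1) → no; 1× C (X3) → no; 1× O (X1) → no; 1× Cl (X1) → no; 1× S (X2) → no.
That gives 3 matching atoms.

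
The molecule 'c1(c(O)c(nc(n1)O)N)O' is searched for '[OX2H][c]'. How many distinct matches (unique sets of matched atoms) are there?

[OX2H][c] is the SMARTS for a phenol: a hydroxyl oxygen attached to an aromatic carbon.
The molecule carries 3 separate instances of a hydroxyl group (-OH) meeting every constraint; each maps to a distinct set of atoms, giving 3 matches.

3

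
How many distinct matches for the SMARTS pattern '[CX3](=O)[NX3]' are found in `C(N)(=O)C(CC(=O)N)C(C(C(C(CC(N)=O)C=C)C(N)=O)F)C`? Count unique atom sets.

4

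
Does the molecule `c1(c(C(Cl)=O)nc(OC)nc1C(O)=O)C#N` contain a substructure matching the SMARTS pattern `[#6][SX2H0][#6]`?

No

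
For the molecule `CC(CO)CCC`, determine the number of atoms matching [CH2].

The query [CH2] means: aliphatic carbon with exactly two hydrogens.
Check the 7 heavy atoms by environment: 3× C (H2) → match; 1× C (H1) → no; 2× C (H3) → no; 1× O (H1) → no.
That gives 3 matching atoms.

3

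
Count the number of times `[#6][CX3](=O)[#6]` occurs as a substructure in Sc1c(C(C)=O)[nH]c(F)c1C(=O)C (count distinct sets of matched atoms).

2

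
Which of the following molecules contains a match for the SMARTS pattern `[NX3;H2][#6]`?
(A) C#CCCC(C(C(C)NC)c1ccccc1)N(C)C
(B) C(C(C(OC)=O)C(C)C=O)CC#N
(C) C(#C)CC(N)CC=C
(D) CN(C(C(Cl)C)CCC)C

C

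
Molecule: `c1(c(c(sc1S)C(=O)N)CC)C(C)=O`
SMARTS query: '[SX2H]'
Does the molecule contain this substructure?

The pattern [SX2H] describes an aliphatic sulfur with two connections, one being H — a thiol.
The molecule carries a thiol (-SH), whose atoms satisfy every constraint of the query, so the pattern matches.

Yes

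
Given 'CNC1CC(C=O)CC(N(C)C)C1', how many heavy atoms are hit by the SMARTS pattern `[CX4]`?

The query [CX4] means: C with X4: aliphatic carbon with exactly 4 total connections (bonds + H).
Check the 13 heavy atoms by environment: 9× C (X4) → match; 2× N (X3) → no; 1× C (X3) → no; 1× O (X1) → no.
That gives 9 matching atoms.

9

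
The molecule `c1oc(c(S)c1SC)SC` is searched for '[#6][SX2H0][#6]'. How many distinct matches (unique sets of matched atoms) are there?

2

[#6][SX2H0][#6] is the SMARTS for a thioether: an aliphatic sulfur bridging two carbons with no H on the sulfur.
The molecule carries 2 separate instances of a methylthio ether (-SCH3) meeting every constraint; each maps to a distinct set of atoms, giving 2 matches.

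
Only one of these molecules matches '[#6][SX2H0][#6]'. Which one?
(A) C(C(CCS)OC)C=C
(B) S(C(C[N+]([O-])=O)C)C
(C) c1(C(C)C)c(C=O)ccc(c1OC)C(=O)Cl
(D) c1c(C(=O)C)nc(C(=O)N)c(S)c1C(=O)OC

B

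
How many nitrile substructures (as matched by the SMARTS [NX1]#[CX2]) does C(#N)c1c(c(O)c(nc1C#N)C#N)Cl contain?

3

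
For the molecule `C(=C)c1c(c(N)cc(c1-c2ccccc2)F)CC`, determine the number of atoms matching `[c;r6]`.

The query [c;r6] means: aromatic carbon that belongs to a six-membered ring.
Check the 18 heavy atoms by environment: 12× c (aromatic, in 6-ring) → match; 4× C (acyclic) → no; 1× F (acyclic) → no; 1× N (acyclic) → no.
That gives 12 matching atoms.

12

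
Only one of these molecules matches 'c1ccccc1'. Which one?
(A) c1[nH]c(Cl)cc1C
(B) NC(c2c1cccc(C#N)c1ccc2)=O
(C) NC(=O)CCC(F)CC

B

c1ccccc1 describes six aromatic carbons in a ring (a benzene ring).
(A) has a methyl group (-CH3) but no six-membered all-carbon aromatic ring is present.
(B) contains the required atom environment, so the pattern matches.
(C) has a methyl group (-CH3) but no six-membered all-carbon aromatic ring is present.
So the answer is (B).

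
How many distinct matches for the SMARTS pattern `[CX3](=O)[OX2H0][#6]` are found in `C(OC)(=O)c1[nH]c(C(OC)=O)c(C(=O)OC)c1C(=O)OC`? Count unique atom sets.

4

[CX3](=O)[OX2H0][#6] is the SMARTS for an ester: a carbonyl carbon bonded to an oxygen that is itself bonded to carbon (no H on that O).
The molecule carries 4 separate instances of a methyl-ester group (-C(=O)OCH3) meeting every constraint; each maps to a distinct set of atoms, giving 4 matches.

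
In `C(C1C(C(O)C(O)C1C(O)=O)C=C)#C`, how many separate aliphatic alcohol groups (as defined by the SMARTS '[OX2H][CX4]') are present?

2

[OX2H][CX4] is the SMARTS for an aliphatic alcohol: a hydroxyl oxygen bound to an sp3 (X4) carbon.
The molecule carries 2 separate instances of a hydroxyl group (-OH) meeting every constraint; each maps to a distinct set of atoms, giving 2 matches.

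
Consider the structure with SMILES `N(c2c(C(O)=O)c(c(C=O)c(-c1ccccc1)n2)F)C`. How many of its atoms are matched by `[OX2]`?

Check the 20 heavy atoms by environment: 1× n (aromatic, X2) → no; 11× c (aromatic, X3) → no; 2× C (X3) → no; 2× O (X1) → no; 1× O (X2) → match; 1× N (X3) → no; 1× C (X4) → no; 1× F (X1) → no.
That gives 1 matching atom.

1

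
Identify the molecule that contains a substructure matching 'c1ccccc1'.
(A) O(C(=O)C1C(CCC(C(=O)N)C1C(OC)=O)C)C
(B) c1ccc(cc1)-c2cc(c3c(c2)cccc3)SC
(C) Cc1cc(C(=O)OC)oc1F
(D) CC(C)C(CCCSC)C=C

B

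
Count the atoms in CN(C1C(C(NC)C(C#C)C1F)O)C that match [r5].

5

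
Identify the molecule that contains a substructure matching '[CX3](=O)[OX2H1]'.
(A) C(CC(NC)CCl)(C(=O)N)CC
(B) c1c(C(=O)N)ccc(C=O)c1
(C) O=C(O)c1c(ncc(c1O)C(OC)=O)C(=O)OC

[CX3](=O)[OX2H1] describes an sp2 carbon double-bonded to O and single-bonded to an -OH oxygen (a carboxylic acid).
(A) has a primary amide (-C(=O)NH2) but the carbonyl is bonded to N, not to an -OH oxygen.
(B) has an aldehyde (-CHO) but there is no singly-bonded oxygen on the carbonyl carbon.
(C) contains a carboxylic acid group (-C(=O)OH), which satisfies every atom and bond constraint.
So the answer is (C).

C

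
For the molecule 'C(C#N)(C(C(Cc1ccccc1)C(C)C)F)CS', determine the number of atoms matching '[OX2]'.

Check the 18 heavy atoms by environment: 8× C (X4) → no; 1× S (X2) → no; 1× C (X2) → no; 1× N (X1) → no; 6× c (aromatic, X3) → no; 1× F (X1) → no.
No environment satisfies the query, so 0 matching atoms.

0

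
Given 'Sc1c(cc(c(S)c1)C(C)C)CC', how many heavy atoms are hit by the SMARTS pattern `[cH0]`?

4

The query [cH0] means: aromatic carbon with no attached hydrogen (substituted or ring-fusion).
Check the 13 heavy atoms by environment: 4× c (aromatic, H0) → match; 2× c (aromatic, H1) → no; 2× S (H1) → no; 1× C (H2) → no; 3× C (H3) → no; 1× C (H1) → no.
That gives 4 matching atoms.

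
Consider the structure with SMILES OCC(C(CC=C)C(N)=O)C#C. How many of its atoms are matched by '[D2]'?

The query [D2] means: atom with exactly two heavy-atom neighbours.
Check the 12 heavy atoms by environment: 4× C (D2) → match; 3× C (D3) → no; 2× O (D1) → no; 1× N (D1) → no; 2× C (D1) → no.
That gives 4 matching atoms.

4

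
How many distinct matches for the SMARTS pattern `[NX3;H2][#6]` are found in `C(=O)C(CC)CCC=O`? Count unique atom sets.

[NX3;H2][#6] is the SMARTS for a primary amine: a trivalent nitrogen with two H attached to carbon.
No fragment in the molecule satisfies every constraint, giving 0 matches.

0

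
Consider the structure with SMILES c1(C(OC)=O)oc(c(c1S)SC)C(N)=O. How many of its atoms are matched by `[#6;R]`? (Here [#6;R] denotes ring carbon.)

4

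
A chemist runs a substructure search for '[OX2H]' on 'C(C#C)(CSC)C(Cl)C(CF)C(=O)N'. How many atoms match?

0

Check the 14 heavy atoms by environment: 2× C (H2, X4) → no; 3× C (H1, X4) → no; 1× F (H0, X1) → no; 1× C (H0, X3) → no; 1× O (H0, X1) → no; 1× N (H2, X3) → no; 1× S (H0, X2) → no; 1× C (H3, X4) → no; 1× C (H0, X2) → no; 1× C (H1, X2) → no; 1× Cl (H0, X1) → no.
No environment satisfies the query, so 0 matching atoms.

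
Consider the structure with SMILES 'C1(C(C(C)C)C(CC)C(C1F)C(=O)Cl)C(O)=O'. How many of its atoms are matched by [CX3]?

2

The query [CX3] means: C with X3: aliphatic carbon with exactly 3 total connections.
Check the 17 heavy atoms by environment: 10× C (X4) → no; 2× C (X3) → match; 2× O (X1) → no; 1× Cl (X1) → no; 1× F (X1) → no; 1× O (X2) → no.
That gives 2 matching atoms.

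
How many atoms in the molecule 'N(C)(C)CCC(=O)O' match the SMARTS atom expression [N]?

1

The query [N] means: uppercase N matches aliphatic (non-aromatic) nitrogen only.
Check the 8 heavy atoms by environment: 5× C → no; 1× N → match; 2× O → no.
That gives 1 matching atom.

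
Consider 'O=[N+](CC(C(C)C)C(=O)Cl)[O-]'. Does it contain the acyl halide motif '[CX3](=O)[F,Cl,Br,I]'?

Yes

The pattern [CX3](=O)[F,Cl,Br,I] describes a carbonyl carbon bonded to a halogen — an acyl halide.
The molecule carries an acyl chloride (-C(=O)Cl), whose atoms satisfy every constraint of the query, so the pattern matches.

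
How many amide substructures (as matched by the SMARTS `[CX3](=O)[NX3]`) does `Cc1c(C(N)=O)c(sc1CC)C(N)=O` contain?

2

[CX3](=O)[NX3] is the SMARTS for an amide: a carbonyl carbon bonded to a trivalent nitrogen.
The molecule carries 2 separate instances of a primary amide (-C(=O)NH2) meeting every constraint; each maps to a distinct set of atoms, giving 2 matches.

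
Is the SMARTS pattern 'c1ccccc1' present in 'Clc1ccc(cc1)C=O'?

Yes

The pattern c1ccccc1 describes six aromatic carbons in a ring — a benzene ring.
The required atom environment is present in the molecule, so the pattern matches.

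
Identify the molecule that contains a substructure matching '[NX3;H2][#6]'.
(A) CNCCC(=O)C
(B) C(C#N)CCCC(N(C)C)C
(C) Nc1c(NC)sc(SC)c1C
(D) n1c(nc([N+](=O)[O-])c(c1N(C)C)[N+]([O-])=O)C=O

C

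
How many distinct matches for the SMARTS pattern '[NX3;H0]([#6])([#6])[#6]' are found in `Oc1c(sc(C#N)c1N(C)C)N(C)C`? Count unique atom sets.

2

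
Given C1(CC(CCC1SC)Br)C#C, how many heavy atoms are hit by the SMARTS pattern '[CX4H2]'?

3

Check the 11 heavy atoms by environment: 3× C (H2, X4) → match; 3× C (H1, X4) → no; 1× C (H0, X2) → no; 1× C (H1, X2) → no; 1× Br (H0, X1) → no; 1× S (H0, X2) → no; 1× C (H3, X4) → no.
That gives 3 matching atoms.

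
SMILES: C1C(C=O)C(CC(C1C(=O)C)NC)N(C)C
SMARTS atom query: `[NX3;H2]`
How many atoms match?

The query [NX3;H2] means: aliphatic N with 3 total connections, two of them H — an -NH2 nitrogen (amine or amide).
Check the 16 heavy atoms by environment: 4× C (H1, X4) → no; 2× C (H2, X4) → no; 1× N (H1, X3) → no; 4× C (H3, X4) → no; 1× C (H1, X3) → no; 2× O (H0, X1) → no; 1× N (H0, X3) → no; 1× C (H0, X3) → no.
No environment satisfies the query, so 0 matching atoms.

0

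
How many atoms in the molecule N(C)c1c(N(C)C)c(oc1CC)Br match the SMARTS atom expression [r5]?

5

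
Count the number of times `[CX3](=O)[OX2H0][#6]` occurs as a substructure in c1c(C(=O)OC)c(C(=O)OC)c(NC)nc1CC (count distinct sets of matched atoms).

[CX3](=O)[OX2H0][#6] is the SMARTS for an ester: a carbonyl carbon bonded to an oxygen that is itself bonded to carbon (no H on that O).
The molecule carries 2 separate instances of a methyl-ester group (-C(=O)OCH3) meeting every constraint; each maps to a distinct set of atoms, giving 2 matches.

2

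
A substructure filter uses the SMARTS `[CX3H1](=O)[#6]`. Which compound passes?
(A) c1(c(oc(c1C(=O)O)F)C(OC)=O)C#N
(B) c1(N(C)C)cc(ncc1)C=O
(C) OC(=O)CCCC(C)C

[CX3H1](=O)[#6] describes an sp2 carbon with one H, double-bonded to O and single-bonded to carbon (an aldehyde).
(A) has a carboxylic acid group (-C(=O)OH) but the carbonyl carbon has H0 and is bonded to O, not H1.
(B) contains an aldehyde (-CHO), which satisfies every atom and bond constraint.
(C) has a carboxylic acid group (-C(=O)OH) but the carbonyl carbon has H0 and is bonded to O, not H1.
So the answer is (B).

B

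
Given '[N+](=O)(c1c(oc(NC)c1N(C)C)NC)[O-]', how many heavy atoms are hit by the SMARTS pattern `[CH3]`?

Check the 15 heavy atoms by environment: 1× o (aromatic, H0) → no; 4× c (aromatic, H0) → no; 1× N (charge +1, H0) → no; 1× O (charge -1, H0) → no; 1× O (H0) → no; 2× N (H1) → no; 4× C (H3) → match; 1× N (H0) → no.
That gives 4 matching atoms.

4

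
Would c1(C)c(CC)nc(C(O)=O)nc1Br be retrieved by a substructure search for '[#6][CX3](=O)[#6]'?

No

The pattern [#6][CX3](=O)[#6] describes a carbonyl carbon (no H) flanked by two carbons — a ketone.
The closest candidate here is a carboxylic acid group (-C(=O)OH), but one neighbour of the carbonyl carbon is O, not C. No other fragment satisfies the full query, so there is no match.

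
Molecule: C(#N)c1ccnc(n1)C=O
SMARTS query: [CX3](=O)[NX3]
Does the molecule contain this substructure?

No

The pattern [CX3](=O)[NX3] describes a carbonyl carbon bonded to a trivalent nitrogen — an amide.
The closest candidate here is a nitrile (-C#N), but the nitrile N is NX1 (triple-bonded), not NX3. No other fragment satisfies the full query, so there is no match.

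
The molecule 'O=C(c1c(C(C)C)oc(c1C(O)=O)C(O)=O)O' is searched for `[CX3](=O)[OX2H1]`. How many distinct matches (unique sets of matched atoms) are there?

[CX3](=O)[OX2H1] is the SMARTS for a carboxylic acid: an sp2 carbon double-bonded to O and single-bonded to an -OH oxygen.
The molecule carries 3 separate instances of a carboxylic acid group (-C(=O)OH) meeting every constraint; each maps to a distinct set of atoms, giving 3 matches.

3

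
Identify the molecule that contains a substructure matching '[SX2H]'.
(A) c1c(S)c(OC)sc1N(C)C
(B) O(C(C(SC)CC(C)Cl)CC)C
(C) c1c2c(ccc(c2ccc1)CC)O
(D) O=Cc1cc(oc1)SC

A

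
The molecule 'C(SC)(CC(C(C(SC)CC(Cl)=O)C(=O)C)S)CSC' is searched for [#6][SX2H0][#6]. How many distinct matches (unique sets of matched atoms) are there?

[#6][SX2H0][#6] is the SMARTS for a thioether: an aliphatic sulfur bridging two carbons with no H on the sulfur.
The molecule carries 3 separate instances of a methylthio ether (-SCH3) meeting every constraint; each maps to a distinct set of atoms, giving 3 matches.

3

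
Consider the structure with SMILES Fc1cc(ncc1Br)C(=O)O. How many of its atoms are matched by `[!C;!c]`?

5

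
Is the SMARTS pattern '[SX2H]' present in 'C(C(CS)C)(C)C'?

Yes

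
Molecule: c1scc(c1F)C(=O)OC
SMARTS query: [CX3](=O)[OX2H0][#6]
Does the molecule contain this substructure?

The pattern [CX3](=O)[OX2H0][#6] describes a carbonyl carbon bonded to an oxygen that is itself bonded to carbon (no H on that O) — an ester.
The molecule carries a methyl-ester group (-C(=O)OCH3), whose atoms satisfy every constraint of the query, so the pattern matches.

Yes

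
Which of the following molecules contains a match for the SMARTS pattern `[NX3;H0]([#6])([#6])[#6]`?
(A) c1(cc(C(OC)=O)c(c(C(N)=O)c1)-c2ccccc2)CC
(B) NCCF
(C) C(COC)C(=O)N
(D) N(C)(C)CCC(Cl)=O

D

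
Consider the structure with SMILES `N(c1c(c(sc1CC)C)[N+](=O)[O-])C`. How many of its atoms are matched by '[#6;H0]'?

4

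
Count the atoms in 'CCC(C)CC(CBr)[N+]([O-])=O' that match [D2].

3

Check the 11 heavy atoms by environment: 3× C (D2) → match; 2× C (D3) → no; 2× C (D1) → no; 1× Br (D1) → no; 1× N (charge +1, D3) → no; 1× O (charge -1, D1) → no; 1× O (D1) → no.
That gives 3 matching atoms.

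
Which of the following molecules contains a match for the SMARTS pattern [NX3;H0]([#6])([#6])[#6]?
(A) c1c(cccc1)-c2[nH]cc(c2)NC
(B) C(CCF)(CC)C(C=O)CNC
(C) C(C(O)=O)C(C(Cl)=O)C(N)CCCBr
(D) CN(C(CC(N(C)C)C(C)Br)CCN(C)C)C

[NX3;H0]([#6])([#6])[#6] describes a trivalent nitrogen with no H, bonded to three carbons (a tertiary amine).
(A) has an N-methylamino group (-NHCH3) but the nitrogen still has one H (H1), not H0.
(B) has an N-methylamino group (-NHCH3) but the nitrogen still has one H (H1), not H0.
(C) has a primary amino group (-NH2) but the nitrogen has H2, not H0 with three carbons.
(D) contains a dimethylamino group (-N(CH3)2), which satisfies every atom and bond constraint.
So the answer is (D).

D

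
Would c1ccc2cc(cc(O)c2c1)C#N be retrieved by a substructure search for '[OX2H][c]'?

Yes

The pattern [OX2H][c] describes a hydroxyl oxygen attached to an aromatic carbon — a phenol.
The molecule carries a hydroxyl group (-OH), whose atoms satisfy every constraint of the query, so the pattern matches.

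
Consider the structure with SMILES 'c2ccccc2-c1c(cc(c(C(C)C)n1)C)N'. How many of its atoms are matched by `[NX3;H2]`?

1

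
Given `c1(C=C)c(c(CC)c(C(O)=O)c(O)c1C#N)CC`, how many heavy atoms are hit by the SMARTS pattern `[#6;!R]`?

Check the 18 heavy atoms by environment: 6× c (aromatic, in 6-ring) → no; 8× C (acyclic) → match; 1× N (acyclic) → no; 3× O (acyclic) → no.
That gives 8 matching atoms.

8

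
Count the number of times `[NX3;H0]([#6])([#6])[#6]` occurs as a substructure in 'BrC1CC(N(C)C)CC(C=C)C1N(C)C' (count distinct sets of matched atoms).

[NX3;H0]([#6])([#6])[#6] is the SMARTS for a tertiary amine: a trivalent nitrogen with no H, bonded to three carbons.
The molecule carries 2 separate instances of a dimethylamino group (-N(CH3)2) meeting every constraint; each maps to a distinct set of atoms, giving 2 matches.

2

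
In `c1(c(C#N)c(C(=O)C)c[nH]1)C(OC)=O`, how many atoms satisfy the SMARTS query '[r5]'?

5

The query [r5] means: r5 matches atoms in a five-membered ring.
Check the 14 heavy atoms by environment: 1× n (aromatic, in 5-ring) → match; 4× c (aromatic, in 5-ring) → match; 5× C (acyclic) → no; 1× N (acyclic) → no; 3× O (acyclic) → no.
Summing the matching environments: 1 + 4 = 5 matching atoms.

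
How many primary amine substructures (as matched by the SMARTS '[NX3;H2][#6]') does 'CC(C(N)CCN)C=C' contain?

[NX3;H2][#6] is the SMARTS for a primary amine: a trivalent nitrogen with two H attached to carbon.
The molecule carries 2 separate instances of a primary amino group (-NH2) meeting every constraint; each maps to a distinct set of atoms, giving 2 matches.

2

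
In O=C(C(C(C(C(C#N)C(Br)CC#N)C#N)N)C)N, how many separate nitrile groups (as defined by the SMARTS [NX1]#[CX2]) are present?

3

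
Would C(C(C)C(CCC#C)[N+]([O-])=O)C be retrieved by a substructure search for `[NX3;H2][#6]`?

No

The pattern [NX3;H2][#6] describes a trivalent nitrogen with two H attached to carbon — a primary amine.
The closest candidate here is a nitro group (-[N+](=O)[O-]), but the nitrogen is [N+] with no H, not NX3H2. No other fragment satisfies the full query, so there is no match.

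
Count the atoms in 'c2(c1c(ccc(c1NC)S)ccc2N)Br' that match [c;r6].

Check the 15 heavy atoms by environment: 10× c (aromatic, in 6-ring) → match; 2× N (acyclic) → no; 1× C (acyclic) → no; 1× S (acyclic) → no; 1× Br (acyclic) → no.
That gives 10 matching atoms.

10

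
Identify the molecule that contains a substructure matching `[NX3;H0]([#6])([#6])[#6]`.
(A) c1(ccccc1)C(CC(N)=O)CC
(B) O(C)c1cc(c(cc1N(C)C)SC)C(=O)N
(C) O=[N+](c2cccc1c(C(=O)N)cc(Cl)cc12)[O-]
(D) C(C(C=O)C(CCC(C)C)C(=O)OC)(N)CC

B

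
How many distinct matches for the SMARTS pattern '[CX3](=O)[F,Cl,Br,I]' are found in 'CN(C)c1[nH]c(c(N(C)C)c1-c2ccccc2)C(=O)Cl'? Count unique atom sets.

1

[CX3](=O)[F,Cl,Br,I] is the SMARTS for an acyl halide: a carbonyl carbon bonded to a halogen.
Exactly one fragment in the molecule meets all constraints, giving 1 match.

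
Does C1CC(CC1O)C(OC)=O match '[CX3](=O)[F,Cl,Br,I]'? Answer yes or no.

No

The pattern [CX3](=O)[F,Cl,Br,I] describes a carbonyl carbon bonded to a halogen — an acyl halide.
The closest candidate here is a methyl-ester group (-C(=O)OCH3), but the carbonyl is bonded to -O-C, not to a halogen. No other fragment satisfies the full query, so there is no match.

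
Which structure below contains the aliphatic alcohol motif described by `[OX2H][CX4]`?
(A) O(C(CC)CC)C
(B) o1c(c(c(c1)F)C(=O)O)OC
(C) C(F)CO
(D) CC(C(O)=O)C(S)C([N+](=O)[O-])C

[OX2H][CX4] describes a hydroxyl oxygen bound to an sp3 (X4) carbon (an aliphatic alcohol).
(A) has a methoxy ether (-OCH3) but the oxygen has H0 (ether), not H1.
(B) has a methoxy ether (-OCH3) but the oxygen has H0 (ether), not H1.
(C) contains a hydroxyl group (-OH), which satisfies every atom and bond constraint.
(D) has a carboxylic acid group (-C(=O)OH) but the -OH is on a CX3 carbonyl carbon, not a CX4 carbon.
So the answer is (C).

C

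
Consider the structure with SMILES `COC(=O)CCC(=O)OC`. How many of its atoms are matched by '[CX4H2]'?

2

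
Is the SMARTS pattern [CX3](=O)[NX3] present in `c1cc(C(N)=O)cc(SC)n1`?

Yes

The pattern [CX3](=O)[NX3] describes a carbonyl carbon bonded to a trivalent nitrogen — an amide.
The molecule carries a primary amide (-C(=O)NH2), whose atoms satisfy every constraint of the query, so the pattern matches.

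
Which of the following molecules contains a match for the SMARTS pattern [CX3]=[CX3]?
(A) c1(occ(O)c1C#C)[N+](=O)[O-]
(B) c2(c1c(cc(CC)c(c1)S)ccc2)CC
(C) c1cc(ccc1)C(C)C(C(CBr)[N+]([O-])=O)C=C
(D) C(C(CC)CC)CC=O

[CX3]=[CX3] describes a non-aromatic C=C double bond between two sp2 carbons (an alkene).
(A) has an ethynyl group (-C#CH) but the C-C bond is a triple bond, not a double bond.
(B) has an ethyl group (-CH2CH3) but its C-C bond is a single bond between CX4 carbons, not CX3=CX3.
(C) contains a vinyl group (-CH=CH2), which satisfies every atom and bond constraint.
(D) has an ethyl group (-CH2CH3) but its C-C bond is a single bond between CX4 carbons, not CX3=CX3.
So the answer is (C).

C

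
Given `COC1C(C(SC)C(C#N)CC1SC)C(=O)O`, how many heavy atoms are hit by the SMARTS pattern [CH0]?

Check the 17 heavy atoms by environment: 5× C (H1) → no; 1× C (H2) → no; 2× C (H0) → match; 2× O (H0) → no; 1× O (H1) → no; 3× C (H3) → no; 1× N (H0) → no; 2× S (H0) → no.
That gives 2 matching atoms.

2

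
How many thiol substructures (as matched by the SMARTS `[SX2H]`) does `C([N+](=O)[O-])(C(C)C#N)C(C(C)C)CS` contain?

1

[SX2H] is the SMARTS for a thiol: an aliphatic sulfur with two connections, one being H.
Exactly one fragment in the molecule meets all constraints, giving 1 match.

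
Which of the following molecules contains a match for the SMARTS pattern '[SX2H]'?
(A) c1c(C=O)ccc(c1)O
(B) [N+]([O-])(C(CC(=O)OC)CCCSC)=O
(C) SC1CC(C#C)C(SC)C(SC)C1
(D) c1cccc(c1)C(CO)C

C

[SX2H] describes an aliphatic sulfur with two connections, one being H (a thiol).
(A) has a hydroxyl group (-OH) but it is an -OH, not an -SH.
(B) has a methylthio ether (-SCH3) but the sulfur has H0 (bonded to two carbons), not H1.
(C) contains a thiol (-SH), which satisfies every atom and bond constraint.
(D) has a hydroxyl group (-OH) but it is an -OH, not an -SH.
So the answer is (C).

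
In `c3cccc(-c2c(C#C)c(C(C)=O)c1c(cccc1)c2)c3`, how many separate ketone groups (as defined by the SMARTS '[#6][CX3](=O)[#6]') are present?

[#6][CX3](=O)[#6] is the SMARTS for a ketone: a carbonyl carbon (no H) flanked by two carbons.
Exactly one fragment in the molecule meets all constraints, giving 1 match.

1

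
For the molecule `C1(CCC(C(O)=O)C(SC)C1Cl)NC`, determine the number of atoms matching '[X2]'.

2

Check the 14 heavy atoms by environment: 8× C (X4) → no; 1× N (X3) → no; 1× Cl (X1) → no; 1× C (X3) → no; 1× O (X1) → no; 1× O (X2) → match; 1× S (X2) → match.
Summing the matching environments: 1 + 1 = 2 matching atoms.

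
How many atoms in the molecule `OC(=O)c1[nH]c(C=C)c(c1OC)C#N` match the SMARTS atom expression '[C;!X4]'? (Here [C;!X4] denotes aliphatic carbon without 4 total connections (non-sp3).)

4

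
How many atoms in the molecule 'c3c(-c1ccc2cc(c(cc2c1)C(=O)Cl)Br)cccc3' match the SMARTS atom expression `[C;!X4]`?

1

The query [C;!X4] means: aliphatic carbon that does not have four total connections.
Check the 20 heavy atoms by environment: 16× c (aromatic, X3) → no; 1× Br (X1) → no; 1× C (X3) → match; 1× O (X1) → no; 1× Cl (X1) → no.
That gives 1 matching atom.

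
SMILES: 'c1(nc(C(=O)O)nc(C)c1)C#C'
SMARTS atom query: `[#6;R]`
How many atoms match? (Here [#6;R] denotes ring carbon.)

4

The query [#6;R] means: carbon that is part of a ring.
Check the 12 heavy atoms by environment: 2× n (aromatic, in 6-ring) → no; 4× c (aromatic, in 6-ring) → match; 4× C (acyclic) → no; 2× O (acyclic) → no.
That gives 4 matching atoms.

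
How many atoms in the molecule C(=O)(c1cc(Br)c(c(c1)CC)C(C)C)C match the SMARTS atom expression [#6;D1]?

4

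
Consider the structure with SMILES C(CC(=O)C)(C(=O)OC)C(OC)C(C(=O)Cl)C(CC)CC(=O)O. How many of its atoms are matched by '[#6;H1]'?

4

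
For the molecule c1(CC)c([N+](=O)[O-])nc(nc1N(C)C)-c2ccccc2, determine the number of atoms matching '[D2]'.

8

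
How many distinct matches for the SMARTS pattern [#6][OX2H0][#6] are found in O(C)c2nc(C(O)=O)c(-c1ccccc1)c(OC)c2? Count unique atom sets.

[#6][OX2H0][#6] is the SMARTS for an ether: an aliphatic oxygen bridging two carbons with no H on the oxygen.
The molecule carries 2 separate instances of a methoxy ether (-OCH3) meeting every constraint; each maps to a distinct set of atoms, giving 2 matches.

2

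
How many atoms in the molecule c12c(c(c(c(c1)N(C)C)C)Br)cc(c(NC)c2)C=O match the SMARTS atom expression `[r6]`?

10

The query [r6] means: r6 matches atoms in a six-membered ring.
Check the 19 heavy atoms by environment: 10× c (aromatic, in 6-ring) → match; 2× N (acyclic) → no; 5× C (acyclic) → no; 1× Br (acyclic) → no; 1× O (acyclic) → no.
That gives 10 matching atoms.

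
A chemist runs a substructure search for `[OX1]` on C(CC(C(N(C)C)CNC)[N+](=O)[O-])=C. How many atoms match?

The query [OX1] means: aliphatic oxygen with one total connection — typically a carbonyl =O or an oxide.
Check the 14 heavy atoms by environment: 7× C (X4) → no; 2× C (X3) → no; 1× N (charge +1, X3) → no; 1× O (charge -1, X1) → match; 1× O (X1) → match; 2× N (X3) → no.
Summing the matching environments: 1 + 1 = 2 matching atoms.

2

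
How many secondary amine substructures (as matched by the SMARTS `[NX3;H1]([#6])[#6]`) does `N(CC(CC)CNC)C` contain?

2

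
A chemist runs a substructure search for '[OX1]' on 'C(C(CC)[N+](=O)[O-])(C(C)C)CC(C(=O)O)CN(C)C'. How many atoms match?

3

The query [OX1] means: aliphatic oxygen with one total connection — typically a carbonyl =O or an oxide.
Check the 19 heavy atoms by environment: 12× C (X4) → no; 1× N (charge +1, X3) → no; 1× O (charge -1, X1) → match; 2× O (X1) → match; 1× C (X3) → no; 1× O (X2) → no; 1× N (X3) → no.
Summing the matching environments: 1 + 2 = 3 matching atoms.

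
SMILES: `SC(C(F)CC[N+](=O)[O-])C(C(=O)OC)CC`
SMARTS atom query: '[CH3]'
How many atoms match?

The query [CH3] means: aliphatic carbon with exactly three hydrogens.
Check the 16 heavy atoms by environment: 3× C (H2) → no; 3× C (H1) → no; 2× C (H3) → match; 1× N (charge +1, H0) → no; 1× O (charge -1, H0) → no; 3× O (H0) → no; 1× S (H1) → no; 1× F (H0) → no; 1× C (H0) → no.
That gives 2 matching atoms.

2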